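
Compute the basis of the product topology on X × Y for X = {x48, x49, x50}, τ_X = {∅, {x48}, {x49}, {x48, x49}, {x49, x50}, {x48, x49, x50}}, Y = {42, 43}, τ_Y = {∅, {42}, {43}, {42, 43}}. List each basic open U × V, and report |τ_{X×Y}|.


Basis B = {∅ × ∅, {x48} × {42}, {x48} × {43}, {x49} × {42}, {x49} × {43}, {x48} × {42, 43}, {x48, x49} × {42}, {x48, x49} × {43}, {x49} × {42, 43}, {x49, x50} × {42}, {x49, x50} × {43}, {x48, x49, x50} × {42}, {x48, x49, x50} × {43}, {x48, x49} × {42, 43}, {x49, x50} × {42, 43}, {x48, x49, x50} × {42, 43}}; |τ_{X×Y}| = 36.

Enumerate products U × V with U ∈ τ_X, V ∈ τ_Y (deduplicated):
  ∅ × ∅ = {} (∅)
  {x48} × {42} = {(x48,42)}
  {x48} × {43} = {(x48,43)}
  {x49} × {42} = {(x49,42)}
  {x49} × {43} = {(x49,43)}
  {x48} × {42, 43} = {(x48,42), (x48,43)}
  {x48, x49} × {42} = {(x48,42), (x49,42)}
  {x48, x49} × {43} = {(x48,43), (x49,43)}
  {x49} × {42, 43} = {(x49,42), (x49,43)}
  {x49, x50} × {42} = {(x49,42), (x50,42)}
  {x49, x50} × {43} = {(x49,43), (x50,43)}
  {x48, x49, x50} × {42} = {(x48,42), (x49,42), (x50,42)}
  {x48, x49, x50} × {43} = {(x48,43), (x49,43), (x50,43)}
  {x48, x49} × {42, 43} = {(x48,42), (x48,43), (x49,42), (x49,43)}
  {x49, x50} × {42, 43} = {(x49,42), (x49,43), (x50,42), (x50,43)}
  {x48, x49, x50} × {42, 43} = {(x48,42), (x48,43), (x49,42), (x49,43), (x50,42), (x50,43)}
These 16 distinct sets form the basis B.
Close under arbitrary unions to get τ_{X×Y}; counting gives |τ_{X×Y}| = 36.


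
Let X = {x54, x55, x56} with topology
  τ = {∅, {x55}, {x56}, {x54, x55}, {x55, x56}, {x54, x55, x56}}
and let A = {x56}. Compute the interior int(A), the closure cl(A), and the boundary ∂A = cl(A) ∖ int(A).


int(A) = {x56}, cl(A) = {x56}, ∂A = ∅.

Closed sets in (X, τ) are complements of opens:
  closed(X, τ) = {∅, {x54}, {x56}, {x54, x55}, {x54, x56}, {x54, x55, x56}}.
int(A) = ⋃ {U ∈ τ : U ⊆ A}. Opens contained in A: ∅, {x56}.
Taking the union of these: int(A) = {x56}.
cl(A) = ⋂ {C closed : A ⊆ C}. Closed sets containing A: {x56}, {x54, x56}, {x54, x55, x56}.
Intersecting these: cl(A) = {x56}.
∂A = cl(A) ∖ int(A) = {x56} ∖ {x56} = ∅.


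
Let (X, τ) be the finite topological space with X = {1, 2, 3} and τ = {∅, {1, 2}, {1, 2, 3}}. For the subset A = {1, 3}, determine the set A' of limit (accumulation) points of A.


A' = {2, 3}

For each x ∈ X, list the open sets U ∈ τ with x ∈ U, then check whether U ∩ (A ∖ {x}) ≠ ∅ for every such U.
  x = 1: open {1, 2} ∋ x has {1, 2} ∩ (A ∖ {1}) = ∅, so x is NOT a limit point.
  x = 2: opens ∋ x are {1, 2}, {1, 2, 3}; each meets A ∖ {2}, so x IS a limit point.
  x = 3: opens ∋ x are {1, 2, 3}; each meets A ∖ {3}, so x IS a limit point.
Collecting: A' = {2, 3}.


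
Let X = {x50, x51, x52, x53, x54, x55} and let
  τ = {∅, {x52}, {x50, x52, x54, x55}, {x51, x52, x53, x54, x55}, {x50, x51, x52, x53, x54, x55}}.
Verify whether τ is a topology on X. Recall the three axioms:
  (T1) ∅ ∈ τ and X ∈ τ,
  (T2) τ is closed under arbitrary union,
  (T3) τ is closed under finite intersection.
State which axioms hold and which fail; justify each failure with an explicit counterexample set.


τ is NOT a topology on X.

Axiom (T1): ∅ ∈ τ? Yes; X ∈ τ? Yes.
Axiom (T2/T3): check pairwise unions and intersections of members of τ.
Counterexample for (T3): {x50, x52, x54, x55} ∩ {x51, x52, x53, x54, x55} = {x52, x54, x55} ∉ τ. Therefore τ is NOT a topology.


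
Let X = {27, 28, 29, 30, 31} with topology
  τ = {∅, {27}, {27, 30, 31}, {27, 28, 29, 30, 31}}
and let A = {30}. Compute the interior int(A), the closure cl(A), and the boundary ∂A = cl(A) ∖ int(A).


int(A) = ∅, cl(A) = {28, 29, 30, 31}, ∂A = {28, 29, 30, 31}.

Closed sets in (X, τ) are complements of opens:
  closed(X, τ) = {∅, {28, 29}, {28, 29, 30, 31}, {27, 28, 29, 30, 31}}.
int(A) = ⋃ {U ∈ τ : U ⊆ A}. Opens contained in A: ∅.
Taking the union of these: int(A) = ∅.
cl(A) = ⋂ {C closed : A ⊆ C}. Closed sets containing A: {28, 29, 30, 31}, {27, 28, 29, 30, 31}.
Intersecting these: cl(A) = {28, 29, 30, 31}.
∂A = cl(A) ∖ int(A) = {28, 29, 30, 31} ∖ ∅ = {28, 29, 30, 31}.


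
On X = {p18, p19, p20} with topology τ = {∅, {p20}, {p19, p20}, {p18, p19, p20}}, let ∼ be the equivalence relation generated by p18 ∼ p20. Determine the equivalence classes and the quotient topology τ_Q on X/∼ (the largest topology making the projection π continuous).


X/∼ = {[p18=p20], [p19]}; |τ_Q| = 2.

Equivalence classes: [p18=p20], [p19].
Quotient map π: X → X/∼ sends p18 ↦ [p18=p20], p19 ↦ [p19], p20 ↦ [p18=p20].
For each subset V ⊆ X/∼, compute π^{-1}(V) ⊆ X and check whether π^{-1}(V) ∈ τ. V is open in τ_Q iff π^{-1}(V) ∈ τ.
  V = {}: π^{-1}(V) = ∅ ∈ τ ✓.
  V = {[p18=p20]}: π^{-1}(V) = {p18, p20} ∉ τ ✗.
  V = {[p19]}: π^{-1}(V) = {p19} ∉ τ ✗.
  V = {[p18=p20], [p19]}: π^{-1}(V) = {p18, p19, p20} ∈ τ ✓.
Open sets in the quotient: τ_Q = {{}, {[p18=p20], [p19]}} (2 elements).


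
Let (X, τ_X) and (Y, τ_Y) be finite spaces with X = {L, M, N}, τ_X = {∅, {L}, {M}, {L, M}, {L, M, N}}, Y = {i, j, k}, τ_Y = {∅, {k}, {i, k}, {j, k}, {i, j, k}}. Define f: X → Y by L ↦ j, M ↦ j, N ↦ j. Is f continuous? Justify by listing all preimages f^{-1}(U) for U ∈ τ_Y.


f IS continuous.

Compute f^{-1}(U) for each U ∈ τ_Y:
  U = ∅: f^{-1}(U) = ∅ ∈ τ_X ✓.
  U = {k}: f^{-1}(U) = ∅ ∈ τ_X ✓.
  U = {i, k}: f^{-1}(U) = ∅ ∈ τ_X ✓.
  U = {j, k}: f^{-1}(U) = {L, M, N} ∈ τ_X ✓.
  U = {i, j, k}: f^{-1}(U) = {L, M, N} ∈ τ_X ✓.
Every preimage lies in τ_X, so f IS continuous.


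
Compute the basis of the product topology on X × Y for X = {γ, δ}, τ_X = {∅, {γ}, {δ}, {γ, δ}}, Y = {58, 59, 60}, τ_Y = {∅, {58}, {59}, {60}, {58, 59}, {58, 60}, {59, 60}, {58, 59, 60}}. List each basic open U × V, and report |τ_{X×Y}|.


Basis B = {∅ × ∅, {γ} × {58}, {γ} × {59}, {γ} × {60}, {δ} × {58}, {δ} × {59}, {δ} × {60}, {γ} × {58, 59}, {γ} × {58, 60}, {γ, δ} × {58}, {γ} × {59, 60}, {γ, δ} × {59}, {γ, δ} × {60}, {δ} × {58, 59}, {δ} × {58, 60}, {δ} × {59, 60}, {γ} × {58, 59, 60}, {δ} × {58, 59, 60}, {γ, δ} × {58, 59}, {γ, δ} × {58, 60}, {γ, δ} × {59, 60}, {γ, δ} × {58, 59, 60}}; |τ_{X×Y}| = 64.

Enumerate products U × V with U ∈ τ_X, V ∈ τ_Y (deduplicated):
  ∅ × ∅ = {} (∅)
  {γ} × {58} = {(γ,58)}
  {γ} × {59} = {(γ,59)}
  {γ} × {60} = {(γ,60)}
  {δ} × {58} = {(δ,58)}
  {δ} × {59} = {(δ,59)}
  {δ} × {60} = {(δ,60)}
  {γ} × {58, 59} = {(γ,58), (γ,59)}
  {γ} × {58, 60} = {(γ,58), (γ,60)}
  {γ, δ} × {58} = {(γ,58), (δ,58)}
  {γ} × {59, 60} = {(γ,59), (γ,60)}
  {γ, δ} × {59} = {(γ,59), (δ,59)}
  {γ, δ} × {60} = {(γ,60), (δ,60)}
  {δ} × {58, 59} = {(δ,58), (δ,59)}
  {δ} × {58, 60} = {(δ,58), (δ,60)}
  {δ} × {59, 60} = {(δ,59), (δ,60)}
  {γ} × {58, 59, 60} = {(γ,58), (γ,59), (γ,60)}
  {δ} × {58, 59, 60} = {(δ,58), (δ,59), (δ,60)}
  {γ, δ} × {58, 59} = {(γ,58), (γ,59), (δ,58), (δ,59)}
  {γ, δ} × {58, 60} = {(γ,58), (γ,60), (δ,58), (δ,60)}
  {γ, δ} × {59, 60} = {(γ,59), (γ,60), (δ,59), (δ,60)}
  {γ, δ} × {58, 59, 60} = {(γ,58), (γ,59), (γ,60), (δ,58), (δ,59), (δ,60)}
These 22 distinct sets form the basis B.
Close under arbitrary unions to get τ_{X×Y}; counting gives |τ_{X×Y}| = 64.


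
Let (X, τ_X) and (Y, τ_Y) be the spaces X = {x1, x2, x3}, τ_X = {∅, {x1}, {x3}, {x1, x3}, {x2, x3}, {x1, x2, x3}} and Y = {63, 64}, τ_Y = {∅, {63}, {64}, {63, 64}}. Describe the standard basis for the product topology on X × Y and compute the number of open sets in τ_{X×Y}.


Basis B = {∅ × ∅, {x1} × {63}, {x1} × {64}, {x3} × {63}, {x3} × {64}, {x1} × {63, 64}, {x1, x3} × {63}, {x1, x3} × {64}, {x2, x3} × {63}, {x2, x3} × {64}, {x3} × {63, 64}, {x1, x2, x3} × {63}, {x1, x2, x3} × {64}, {x1, x3} × {63, 64}, {x2, x3} × {63, 64}, {x1, x2, x3} × {63, 64}}; |τ_{X×Y}| = 36.

Enumerate products U × V with U ∈ τ_X, V ∈ τ_Y (deduplicated):
  ∅ × ∅ = {} (∅)
  {x1} × {63} = {(x1,63)}
  {x1} × {64} = {(x1,64)}
  {x3} × {63} = {(x3,63)}
  {x3} × {64} = {(x3,64)}
  {x1} × {63, 64} = {(x1,63), (x1,64)}
  {x1, x3} × {63} = {(x1,63), (x3,63)}
  {x1, x3} × {64} = {(x1,64), (x3,64)}
  {x2, x3} × {63} = {(x2,63), (x3,63)}
  {x2, x3} × {64} = {(x2,64), (x3,64)}
  {x3} × {63, 64} = {(x3,63), (x3,64)}
  {x1, x2, x3} × {63} = {(x1,63), (x2,63), (x3,63)}
  {x1, x2, x3} × {64} = {(x1,64), (x2,64), (x3,64)}
  {x1, x3} × {63, 64} = {(x1,63), (x1,64), (x3,63), (x3,64)}
  {x2, x3} × {63, 64} = {(x2,63), (x2,64), (x3,63), (x3,64)}
  {x1, x2, x3} × {63, 64} = {(x1,63), (x1,64), (x2,63), (x2,64), (x3,63), (x3,64)}
These 16 distinct sets form the basis B.
Close under arbitrary unions to get τ_{X×Y}; counting gives |τ_{X×Y}| = 36.


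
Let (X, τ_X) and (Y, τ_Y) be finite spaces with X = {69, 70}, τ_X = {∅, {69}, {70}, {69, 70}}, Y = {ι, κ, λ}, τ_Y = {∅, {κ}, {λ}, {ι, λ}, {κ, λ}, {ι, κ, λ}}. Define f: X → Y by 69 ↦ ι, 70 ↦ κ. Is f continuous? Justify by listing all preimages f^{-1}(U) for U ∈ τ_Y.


f IS continuous.

Compute f^{-1}(U) for each U ∈ τ_Y:
  U = ∅: f^{-1}(U) = ∅ ∈ τ_X ✓.
  U = {κ}: f^{-1}(U) = {70} ∈ τ_X ✓.
  U = {λ}: f^{-1}(U) = ∅ ∈ τ_X ✓.
  U = {ι, λ}: f^{-1}(U) = {69} ∈ τ_X ✓.
  U = {κ, λ}: f^{-1}(U) = {70} ∈ τ_X ✓.
  U = {ι, κ, λ}: f^{-1}(U) = {69, 70} ∈ τ_X ✓.
Every preimage lies in τ_X, so f IS continuous.


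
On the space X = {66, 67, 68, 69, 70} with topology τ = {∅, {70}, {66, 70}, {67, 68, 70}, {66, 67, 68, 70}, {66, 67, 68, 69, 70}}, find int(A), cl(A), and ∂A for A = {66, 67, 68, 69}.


int(A) = ∅, cl(A) = {66, 67, 68, 69}, ∂A = {66, 67, 68, 69}.

Closed sets in (X, τ) are complements of opens:
  closed(X, τ) = {∅, {69}, {66, 69}, {67, 68, 69}, {66, 67, 68, 69}, {66, 67, 68, 69, 70}}.
int(A) = ⋃ {U ∈ τ : U ⊆ A}. Opens contained in A: ∅.
Taking the union of these: int(A) = ∅.
cl(A) = ⋂ {C closed : A ⊆ C}. Closed sets containing A: {66, 67, 68, 69}, {66, 67, 68, 69, 70}.
Intersecting these: cl(A) = {66, 67, 68, 69}.
∂A = cl(A) ∖ int(A) = {66, 67, 68, 69} ∖ ∅ = {66, 67, 68, 69}.


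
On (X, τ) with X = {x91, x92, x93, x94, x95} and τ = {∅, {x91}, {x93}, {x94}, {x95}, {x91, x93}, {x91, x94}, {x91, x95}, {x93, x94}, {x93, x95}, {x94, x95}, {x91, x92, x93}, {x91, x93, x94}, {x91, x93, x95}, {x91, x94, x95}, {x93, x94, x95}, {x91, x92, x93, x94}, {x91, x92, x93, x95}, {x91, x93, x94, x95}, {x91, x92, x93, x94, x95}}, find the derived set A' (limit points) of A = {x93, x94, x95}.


A' = {x92}

For each x ∈ X, list the open sets U ∈ τ with x ∈ U, then check whether U ∩ (A ∖ {x}) ≠ ∅ for every such U.
  x = x91: open {x91} ∋ x has {x91} ∩ (A ∖ {x91}) = ∅, so x is NOT a limit point.
  x = x92: opens ∋ x are {x91, x92, x93}, {x91, x92, x93, x94}, {x91, x92, x93, x95}, {x91, x92, x93, x94, x95}; each meets A ∖ {x92}, so x IS a limit point.
  x = x93: open {x93} ∋ x has {x93} ∩ (A ∖ {x93}) = ∅, so x is NOT a limit point.
  x = x94: open {x94} ∋ x has {x94} ∩ (A ∖ {x94}) = ∅, so x is NOT a limit point.
  x = x95: open {x95} ∋ x has {x95} ∩ (A ∖ {x95}) = ∅, so x is NOT a limit point.
Collecting: A' = {x92}.


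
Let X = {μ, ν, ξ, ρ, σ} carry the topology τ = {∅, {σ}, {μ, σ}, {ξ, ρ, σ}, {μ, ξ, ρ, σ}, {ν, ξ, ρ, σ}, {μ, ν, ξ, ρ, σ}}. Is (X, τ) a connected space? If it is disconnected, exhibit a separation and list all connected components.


(X, τ) is connected.

Find clopen sets (U ∈ τ with X ∖ U ∈ τ):
  U = ∅, X ∖ U = {μ, ν, ξ, ρ, σ} — both open, so U is clopen.
  U = {μ, ν, ξ, ρ, σ}, X ∖ U = ∅ — both open, so U is clopen.
Only trivial clopens (∅ and X) exist, so (X, τ) is connected.
Compute connected components by grouping points that agree on all clopens:
  component: {μ, ν, ξ, ρ, σ}


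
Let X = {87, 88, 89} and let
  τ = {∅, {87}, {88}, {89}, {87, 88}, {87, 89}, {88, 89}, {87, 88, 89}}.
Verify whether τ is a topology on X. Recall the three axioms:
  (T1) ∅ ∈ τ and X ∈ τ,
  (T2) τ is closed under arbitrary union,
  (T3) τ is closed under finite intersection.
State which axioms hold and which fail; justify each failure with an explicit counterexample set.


τ IS a topology on X.

Axiom (T1): ∅ ∈ τ? Yes; X ∈ τ? Yes.
Axiom (T2/T3): check pairwise unions and intersections of members of τ.
All pairwise intersections and unions checked — each lies in τ. Therefore τ satisfies (T1), (T2), (T3): it IS a topology on X.


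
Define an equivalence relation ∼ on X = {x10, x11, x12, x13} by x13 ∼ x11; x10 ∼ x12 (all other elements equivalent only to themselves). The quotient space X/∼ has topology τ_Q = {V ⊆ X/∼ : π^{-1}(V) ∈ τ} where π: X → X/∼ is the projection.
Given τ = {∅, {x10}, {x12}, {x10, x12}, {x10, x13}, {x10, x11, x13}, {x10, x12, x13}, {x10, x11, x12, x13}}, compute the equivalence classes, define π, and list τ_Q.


X/∼ = {[x10=x12], [x11=x13]}; |τ_Q| = 3.

Equivalence classes: [x10=x12], [x11=x13].
Quotient map π: X → X/∼ sends x10 ↦ [x10=x12], x11 ↦ [x11=x13], x12 ↦ [x10=x12], x13 ↦ [x11=x13].
For each subset V ⊆ X/∼, compute π^{-1}(V) ⊆ X and check whether π^{-1}(V) ∈ τ. V is open in τ_Q iff π^{-1}(V) ∈ τ.
  V = {}: π^{-1}(V) = ∅ ∈ τ ✓.
  V = {[x10=x12]}: π^{-1}(V) = {x10, x12} ∈ τ ✓.
  V = {[x11=x13]}: π^{-1}(V) = {x11, x13} ∉ τ ✗.
  V = {[x10=x12], [x11=x13]}: π^{-1}(V) = {x10, x11, x12, x13} ∈ τ ✓.
Open sets in the quotient: τ_Q = {{}, {[x10=x12]}, {[x10=x12], [x11=x13]}} (3 elements).


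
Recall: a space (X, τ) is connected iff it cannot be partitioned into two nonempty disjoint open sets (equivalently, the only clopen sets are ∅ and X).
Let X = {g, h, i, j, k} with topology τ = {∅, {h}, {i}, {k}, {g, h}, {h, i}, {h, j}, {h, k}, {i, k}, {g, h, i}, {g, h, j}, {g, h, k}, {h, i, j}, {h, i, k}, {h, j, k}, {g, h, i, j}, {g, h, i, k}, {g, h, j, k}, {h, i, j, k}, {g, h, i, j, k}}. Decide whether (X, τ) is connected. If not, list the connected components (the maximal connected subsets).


(X, τ) is disconnected; components = [{i}, {k}, {g, h, j}].

Find clopen sets (U ∈ τ with X ∖ U ∈ τ):
  U = ∅, X ∖ U = {g, h, i, j, k} — both open, so U is clopen.
  U = {i}, X ∖ U = {g, h, j, k} — both open, so U is clopen.
  U = {k}, X ∖ U = {g, h, i, j} — both open, so U is clopen.
  U = {i, k}, X ∖ U = {g, h, j} — both open, so U is clopen.
  U = {g, h, j}, X ∖ U = {i, k} — both open, so U is clopen.
  U = {g, h, i, j}, X ∖ U = {k} — both open, so U is clopen.
  U = {g, h, j, k}, X ∖ U = {i} — both open, so U is clopen.
  U = {g, h, i, j, k}, X ∖ U = ∅ — both open, so U is clopen.
Nontrivial clopen(s) exist: e.g. {k}. So (X, τ) is disconnected.
Compute connected components by grouping points that agree on all clopens:
  component: {i}
  component: {k}
  component: {g, h, j}


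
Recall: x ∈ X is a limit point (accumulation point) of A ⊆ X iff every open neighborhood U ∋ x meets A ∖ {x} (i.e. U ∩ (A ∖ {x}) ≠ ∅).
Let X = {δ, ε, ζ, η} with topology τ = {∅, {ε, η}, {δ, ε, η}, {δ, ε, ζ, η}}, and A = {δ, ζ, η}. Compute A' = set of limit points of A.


A' = {δ, ε, ζ}

For each x ∈ X, list the open sets U ∈ τ with x ∈ U, then check whether U ∩ (A ∖ {x}) ≠ ∅ for every such U.
  x = δ: opens ∋ x are {δ, ε, η}, {δ, ε, ζ, η}; each meets A ∖ {δ}, so x IS a limit point.
  x = ε: opens ∋ x are {ε, η}, {δ, ε, η}, {δ, ε, ζ, η}; each meets A ∖ {ε}, so x IS a limit point.
  x = ζ: opens ∋ x are {δ, ε, ζ, η}; each meets A ∖ {ζ}, so x IS a limit point.
  x = η: open {ε, η} ∋ x has {ε, η} ∩ (A ∖ {η}) = ∅, so x is NOT a limit point.
Collecting: A' = {δ, ε, ζ}.


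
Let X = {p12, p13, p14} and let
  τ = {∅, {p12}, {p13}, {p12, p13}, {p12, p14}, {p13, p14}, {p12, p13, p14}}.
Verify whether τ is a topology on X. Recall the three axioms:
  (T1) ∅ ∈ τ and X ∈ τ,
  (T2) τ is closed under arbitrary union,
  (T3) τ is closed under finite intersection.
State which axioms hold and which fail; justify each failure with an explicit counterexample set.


τ is NOT a topology on X.

Axiom (T1): ∅ ∈ τ? Yes; X ∈ τ? Yes.
Axiom (T2/T3): check pairwise unions and intersections of members of τ.
Counterexample for (T3): {p12, p14} ∩ {p13, p14} = {p14} ∉ τ. Therefore τ is NOT a topology.


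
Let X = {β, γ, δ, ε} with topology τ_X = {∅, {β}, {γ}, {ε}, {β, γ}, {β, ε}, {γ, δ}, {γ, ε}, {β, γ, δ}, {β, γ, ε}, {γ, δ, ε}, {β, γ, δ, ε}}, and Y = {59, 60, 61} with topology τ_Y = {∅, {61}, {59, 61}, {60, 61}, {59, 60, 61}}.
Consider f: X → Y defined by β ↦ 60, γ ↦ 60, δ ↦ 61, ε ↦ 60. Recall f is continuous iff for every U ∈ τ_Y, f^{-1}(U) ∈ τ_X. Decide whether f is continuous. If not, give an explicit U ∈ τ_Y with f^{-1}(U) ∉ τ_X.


f is NOT continuous.

Compute f^{-1}(U) for each U ∈ τ_Y:
  U = ∅: f^{-1}(U) = ∅ ∈ τ_X ✓.
  U = {61}: f^{-1}(U) = {δ} ∉ τ_X ✗.
  U = {59, 61}: f^{-1}(U) = {δ} ∉ τ_X ✗.
  U = {60, 61}: f^{-1}(U) = {β, γ, δ, ε} ∈ τ_X ✓.
  U = {59, 60, 61}: f^{-1}(U) = {β, γ, δ, ε} ∈ τ_X ✓.
Found U = {61} with f^{-1}(U) = {δ} not in τ_X. Therefore f is NOT continuous.


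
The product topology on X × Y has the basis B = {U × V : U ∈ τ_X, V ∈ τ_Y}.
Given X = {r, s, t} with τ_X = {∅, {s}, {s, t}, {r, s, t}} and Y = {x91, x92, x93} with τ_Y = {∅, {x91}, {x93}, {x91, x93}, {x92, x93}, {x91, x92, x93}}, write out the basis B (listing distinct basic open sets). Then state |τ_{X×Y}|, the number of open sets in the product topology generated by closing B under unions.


Basis B = {∅ × ∅, {s} × {x91}, {s} × {x93}, {s} × {x91, x93}, {s, t} × {x91}, {s} × {x92, x93}, {s, t} × {x93}, {r, s, t} × {x91}, {r, s, t} × {x93}, {s} × {x91, x92, x93}, {s, t} × {x91, x93}, {s, t} × {x92, x93}, {r, s, t} × {x91, x93}, {r, s, t} × {x92, x93}, {s, t} × {x91, x92, x93}, {r, s, t} × {x91, x92, x93}}; |τ_{X×Y}| = 40.

Enumerate products U × V with U ∈ τ_X, V ∈ τ_Y (deduplicated):
  ∅ × ∅ = {} (∅)
  {s} × {x91} = {(s,x91)}
  {s} × {x93} = {(s,x93)}
  {s} × {x91, x93} = {(s,x91), (s,x93)}
  {s, t} × {x91} = {(s,x91), (t,x91)}
  {s} × {x92, x93} = {(s,x92), (s,x93)}
  {s, t} × {x93} = {(s,x93), (t,x93)}
  {r, s, t} × {x91} = {(r,x91), (s,x91), (t,x91)}
  {r, s, t} × {x93} = {(r,x93), (s,x93), (t,x93)}
  {s} × {x91, x92, x93} = {(s,x91), (s,x92), (s,x93)}
  {s, t} × {x91, x93} = {(s,x91), (s,x93), (t,x91), (t,x93)}
  {s, t} × {x92, x93} = {(s,x92), (s,x93), (t,x92), (t,x93)}
  {r, s, t} × {x91, x93} = {(r,x91), (r,x93), (s,x91), (s,x93), (t,x91), (t,x93)}
  {r, s, t} × {x92, x93} = {(r,x92), (r,x93), (s,x92), (s,x93), (t,x92), (t,x93)}
  {s, t} × {x91, x92, x93} = {(s,x91), (s,x92), (s,x93), (t,x91), (t,x92), (t,x93)}
  {r, s, t} × {x91, x92, x93} = {(r,x91), (r,x92), (r,x93), (s,x91), (s,x92), (s,x93), (t,x91), (t,x92), (t,x93)}
These 16 distinct sets form the basis B.
Close under arbitrary unions to get τ_{X×Y}; counting gives |τ_{X×Y}| = 40.


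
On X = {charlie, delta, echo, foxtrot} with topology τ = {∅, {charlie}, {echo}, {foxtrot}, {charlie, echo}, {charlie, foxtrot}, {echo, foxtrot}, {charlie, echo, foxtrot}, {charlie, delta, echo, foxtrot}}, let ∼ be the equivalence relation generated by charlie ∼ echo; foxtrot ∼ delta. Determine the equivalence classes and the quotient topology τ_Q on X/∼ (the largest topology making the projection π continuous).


X/∼ = {[charlie=echo], [delta=foxtrot]}; |τ_Q| = 3.

Equivalence classes: [charlie=echo], [delta=foxtrot].
Quotient map π: X → X/∼ sends charlie ↦ [charlie=echo], delta ↦ [delta=foxtrot], echo ↦ [charlie=echo], foxtrot ↦ [delta=foxtrot].
For each subset V ⊆ X/∼, compute π^{-1}(V) ⊆ X and check whether π^{-1}(V) ∈ τ. V is open in τ_Q iff π^{-1}(V) ∈ τ.
  V = {}: π^{-1}(V) = ∅ ∈ τ ✓.
  V = {[charlie=echo]}: π^{-1}(V) = {charlie, echo} ∈ τ ✓.
  V = {[delta=foxtrot]}: π^{-1}(V) = {delta, foxtrot} ∉ τ ✗.
  V = {[charlie=echo], [delta=foxtrot]}: π^{-1}(V) = {charlie, delta, echo, foxtrot} ∈ τ ✓.
Open sets in the quotient: τ_Q = {{}, {[charlie=echo]}, {[charlie=echo], [delta=foxtrot]}} (3 elements).


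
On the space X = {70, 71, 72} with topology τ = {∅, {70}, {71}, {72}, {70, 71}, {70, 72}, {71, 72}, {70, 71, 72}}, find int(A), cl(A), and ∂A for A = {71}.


int(A) = {71}, cl(A) = {71}, ∂A = ∅.

Closed sets in (X, τ) are complements of opens:
  closed(X, τ) = {∅, {70}, {71}, {72}, {70, 71}, {70, 72}, {71, 72}, {70, 71, 72}}.
int(A) = ⋃ {U ∈ τ : U ⊆ A}. Opens contained in A: ∅, {71}.
Taking the union of these: int(A) = {71}.
cl(A) = ⋂ {C closed : A ⊆ C}. Closed sets containing A: {71}, {70, 71}, {71, 72}, {70, 71, 72}.
Intersecting these: cl(A) = {71}.
∂A = cl(A) ∖ int(A) = {71} ∖ {71} = ∅.


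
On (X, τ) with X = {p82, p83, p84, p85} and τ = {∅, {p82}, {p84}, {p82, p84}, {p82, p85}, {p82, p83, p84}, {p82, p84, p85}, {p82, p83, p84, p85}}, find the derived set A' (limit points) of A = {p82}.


A' = {p83, p85}

For each x ∈ X, list the open sets U ∈ τ with x ∈ U, then check whether U ∩ (A ∖ {x}) ≠ ∅ for every such U.
  x = p82: open {p82} ∋ x has {p82} ∩ (A ∖ {p82}) = ∅, so x is NOT a limit point.
  x = p83: opens ∋ x are {p82, p83, p84}, {p82, p83, p84, p85}; each meets A ∖ {p83}, so x IS a limit point.
  x = p84: open {p84} ∋ x has {p84} ∩ (A ∖ {p84}) = ∅, so x is NOT a limit point.
  x = p85: opens ∋ x are {p82, p85}, {p82, p84, p85}, {p82, p83, p84, p85}; each meets A ∖ {p85}, so x IS a limit point.
Collecting: A' = {p83, p85}.


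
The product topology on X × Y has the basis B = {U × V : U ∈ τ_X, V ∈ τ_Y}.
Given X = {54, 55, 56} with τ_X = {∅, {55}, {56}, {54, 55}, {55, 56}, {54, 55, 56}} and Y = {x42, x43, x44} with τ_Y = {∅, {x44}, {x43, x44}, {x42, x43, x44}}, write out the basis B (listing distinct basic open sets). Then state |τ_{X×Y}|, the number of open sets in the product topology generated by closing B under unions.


Basis B = {∅ × ∅, {55} × {x44}, {56} × {x44}, {54, 55} × {x44}, {55} × {x43, x44}, {55, 56} × {x44}, {56} × {x43, x44}, {54, 55, 56} × {x44}, {55} × {x42, x43, x44}, {56} × {x42, x43, x44}, {54, 55} × {x43, x44}, {55, 56} × {x43, x44}, {54, 55} × {x42, x43, x44}, {54, 55, 56} × {x43, x44}, {55, 56} × {x42, x43, x44}, {54, 55, 56} × {x42, x43, x44}}; |τ_{X×Y}| = 40.

Enumerate products U × V with U ∈ τ_X, V ∈ τ_Y (deduplicated):
  ∅ × ∅ = {} (∅)
  {55} × {x44} = {(55,x44)}
  {56} × {x44} = {(56,x44)}
  {54, 55} × {x44} = {(54,x44), (55,x44)}
  {55} × {x43, x44} = {(55,x43), (55,x44)}
  {55, 56} × {x44} = {(55,x44), (56,x44)}
  {56} × {x43, x44} = {(56,x43), (56,x44)}
  {54, 55, 56} × {x44} = {(54,x44), (55,x44), (56,x44)}
  {55} × {x42, x43, x44} = {(55,x42), (55,x43), (55,x44)}
  {56} × {x42, x43, x44} = {(56,x42), (56,x43), (56,x44)}
  {54, 55} × {x43, x44} = {(54,x43), (54,x44), (55,x43), (55,x44)}
  {55, 56} × {x43, x44} = {(55,x43), (55,x44), (56,x43), (56,x44)}
  {54, 55} × {x42, x43, x44} = {(54,x42), (54,x43), (54,x44), (55,x42), (55,x43), (55,x44)}
  {54, 55, 56} × {x43, x44} = {(54,x43), (54,x44), (55,x43), (55,x44), (56,x43), (56,x44)}
  {55, 56} × {x42, x43, x44} = {(55,x42), (55,x43), (55,x44), (56,x42), (56,x43), (56,x44)}
  {54, 55, 56} × {x42, x43, x44} = {(54,x42), (54,x43), (54,x44), (55,x42), (55,x43), (55,x44), (56,x42), (56,x43), (56,x44)}
These 16 distinct sets form the basis B.
Close under arbitrary unions to get τ_{X×Y}; counting gives |τ_{X×Y}| = 40.


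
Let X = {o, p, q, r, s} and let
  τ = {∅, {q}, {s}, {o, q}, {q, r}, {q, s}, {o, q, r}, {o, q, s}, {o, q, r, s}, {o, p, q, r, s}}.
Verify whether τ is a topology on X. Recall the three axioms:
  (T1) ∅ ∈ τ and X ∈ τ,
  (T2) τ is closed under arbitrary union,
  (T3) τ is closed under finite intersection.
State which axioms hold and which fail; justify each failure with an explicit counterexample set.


τ is NOT a topology on X.

Axiom (T1): ∅ ∈ τ? Yes; X ∈ τ? Yes.
Axiom (T2/T3): check pairwise unions and intersections of members of τ.
Counterexample for (T2): {s} ∪ {q, r} = {q, r, s} ∉ τ. Therefore τ is NOT a topology.


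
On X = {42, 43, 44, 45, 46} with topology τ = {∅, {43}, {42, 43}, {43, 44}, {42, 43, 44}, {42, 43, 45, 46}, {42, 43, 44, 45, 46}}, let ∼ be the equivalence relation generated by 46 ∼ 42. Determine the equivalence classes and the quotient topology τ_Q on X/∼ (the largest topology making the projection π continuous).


X/∼ = {[42=46], [43], [44], [45]}; |τ_Q| = 5.

Equivalence classes: [42=46], [43], [44], [45].
Quotient map π: X → X/∼ sends 42 ↦ [42=46], 43 ↦ [43], 44 ↦ [44], 45 ↦ [45], 46 ↦ [42=46].
For each subset V ⊆ X/∼, compute π^{-1}(V) ⊆ X and check whether π^{-1}(V) ∈ τ. V is open in τ_Q iff π^{-1}(V) ∈ τ.
  V = {}: π^{-1}(V) = ∅ ∈ τ ✓.
  V = {[42=46]}: π^{-1}(V) = {42, 46} ∉ τ ✗.
  V = {[43]}: π^{-1}(V) = {43} ∈ τ ✓.
  V = {[42=46], [43]}: π^{-1}(V) = {42, 43, 46} ∉ τ ✗.
  V = {[44]}: π^{-1}(V) = {44} ∉ τ ✗.
  V = {[42=46], [44]}: π^{-1}(V) = {42, 44, 46} ∉ τ ✗.
  V = {[43], [44]}: π^{-1}(V) = {43, 44} ∈ τ ✓.
  V = {[42=46], [43], [44]}: π^{-1}(V) = {42, 43, 44, 46} ∉ τ ✗.
  V = {[45]}: π^{-1}(V) = {45} ∉ τ ✗.
  V = {[42=46], [45]}: π^{-1}(V) = {42, 45, 46} ∉ τ ✗.
  V = {[43], [45]}: π^{-1}(V) = {43, 45} ∉ τ ✗.
  V = {[42=46], [43], [45]}: π^{-1}(V) = {42, 43, 45, 46} ∈ τ ✓.
  V = {[44], [45]}: π^{-1}(V) = {44, 45} ∉ τ ✗.
  V = {[42=46], [44], [45]}: π^{-1}(V) = {42, 44, 45, 46} ∉ τ ✗.
  V = {[43], [44], [45]}: π^{-1}(V) = {43, 44, 45} ∉ τ ✗.
  V = {[42=46], [43], [44], [45]}: π^{-1}(V) = {42, 43, 44, 45, 46} ∈ τ ✓.
Open sets in the quotient: τ_Q = {{}, {[43]}, {[43], [44]}, {[42=46], [43], [45]}, {[42=46], [43], [44], [45]}} (5 elements).


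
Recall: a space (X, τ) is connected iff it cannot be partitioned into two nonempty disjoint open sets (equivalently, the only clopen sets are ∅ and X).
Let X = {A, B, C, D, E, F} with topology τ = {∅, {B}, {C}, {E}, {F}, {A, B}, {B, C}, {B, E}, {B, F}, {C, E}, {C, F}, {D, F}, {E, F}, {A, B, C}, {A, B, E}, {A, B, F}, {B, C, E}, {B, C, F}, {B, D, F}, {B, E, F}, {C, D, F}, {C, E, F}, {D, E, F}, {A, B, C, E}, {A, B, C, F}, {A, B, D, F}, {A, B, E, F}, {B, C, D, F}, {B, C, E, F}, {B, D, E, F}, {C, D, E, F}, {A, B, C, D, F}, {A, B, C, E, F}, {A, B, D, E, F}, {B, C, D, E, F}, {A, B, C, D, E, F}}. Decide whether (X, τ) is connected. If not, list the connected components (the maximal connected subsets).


(X, τ) is disconnected; components = [{C}, {E}, {A, B}, {D, F}].

Find clopen sets (U ∈ τ with X ∖ U ∈ τ):
  U = ∅, X ∖ U = {A, B, C, D, E, F} — both open, so U is clopen.
  U = {C}, X ∖ U = {A, B, D, E, F} — both open, so U is clopen.
  U = {E}, X ∖ U = {A, B, C, D, F} — both open, so U is clopen.
  U = {A, B}, X ∖ U = {C, D, E, F} — both open, so U is clopen.
  U = {C, E}, X ∖ U = {A, B, D, F} — both open, so U is clopen.
  U = {D, F}, X ∖ U = {A, B, C, E} — both open, so U is clopen.
  U = {A, B, C}, X ∖ U = {D, E, F} — both open, so U is clopen.
  U = {A, B, E}, X ∖ U = {C, D, F} — both open, so U is clopen.
  U = {C, D, F}, X ∖ U = {A, B, E} — both open, so U is clopen.
  U = {D, E, F}, X ∖ U = {A, B, C} — both open, so U is clopen.
  U = {A, B, C, E}, X ∖ U = {D, F} — both open, so U is clopen.
  U = {A, B, D, F}, X ∖ U = {C, E} — both open, so U is clopen.
  U = {C, D, E, F}, X ∖ U = {A, B} — both open, so U is clopen.
  U = {A, B, C, D, F}, X ∖ U = {E} — both open, so U is clopen.
  U = {A, B, D, E, F}, X ∖ U = {C} — both open, so U is clopen.
  U = {A, B, C, D, E, F}, X ∖ U = ∅ — both open, so U is clopen.
Nontrivial clopen(s) exist: e.g. {A, B, E}. So (X, τ) is disconnected.
Compute connected components by grouping points that agree on all clopens:
  component: {C}
  component: {E}
  component: {A, B}
  component: {D, F}


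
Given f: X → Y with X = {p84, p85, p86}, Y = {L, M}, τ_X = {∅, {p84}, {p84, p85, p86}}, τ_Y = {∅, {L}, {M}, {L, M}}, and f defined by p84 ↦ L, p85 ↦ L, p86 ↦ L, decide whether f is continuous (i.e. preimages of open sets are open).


f IS continuous.

Compute f^{-1}(U) for each U ∈ τ_Y:
  U = ∅: f^{-1}(U) = ∅ ∈ τ_X ✓.
  U = {L}: f^{-1}(U) = {p84, p85, p86} ∈ τ_X ✓.
  U = {M}: f^{-1}(U) = ∅ ∈ τ_X ✓.
  U = {L, M}: f^{-1}(U) = {p84, p85, p86} ∈ τ_X ✓.
Every preimage lies in τ_X, so f IS continuous.


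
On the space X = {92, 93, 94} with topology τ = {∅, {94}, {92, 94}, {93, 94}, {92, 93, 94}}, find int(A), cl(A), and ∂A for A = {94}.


int(A) = {94}, cl(A) = {92, 93, 94}, ∂A = {92, 93}.

Closed sets in (X, τ) are complements of opens:
  closed(X, τ) = {∅, {92}, {93}, {92, 93}, {92, 93, 94}}.
int(A) = ⋃ {U ∈ τ : U ⊆ A}. Opens contained in A: ∅, {94}.
Taking the union of these: int(A) = {94}.
cl(A) = ⋂ {C closed : A ⊆ C}. Closed sets containing A: {92, 93, 94}.
Intersecting these: cl(A) = {92, 93, 94}.
∂A = cl(A) ∖ int(A) = {92, 93, 94} ∖ {94} = {92, 93}.


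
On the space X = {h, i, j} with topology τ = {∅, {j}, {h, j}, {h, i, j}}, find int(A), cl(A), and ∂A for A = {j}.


int(A) = {j}, cl(A) = {h, i, j}, ∂A = {h, i}.

Closed sets in (X, τ) are complements of opens:
  closed(X, τ) = {∅, {i}, {h, i}, {h, i, j}}.
int(A) = ⋃ {U ∈ τ : U ⊆ A}. Opens contained in A: ∅, {j}.
Taking the union of these: int(A) = {j}.
cl(A) = ⋂ {C closed : A ⊆ C}. Closed sets containing A: {h, i, j}.
Intersecting these: cl(A) = {h, i, j}.
∂A = cl(A) ∖ int(A) = {h, i, j} ∖ {j} = {h, i}.


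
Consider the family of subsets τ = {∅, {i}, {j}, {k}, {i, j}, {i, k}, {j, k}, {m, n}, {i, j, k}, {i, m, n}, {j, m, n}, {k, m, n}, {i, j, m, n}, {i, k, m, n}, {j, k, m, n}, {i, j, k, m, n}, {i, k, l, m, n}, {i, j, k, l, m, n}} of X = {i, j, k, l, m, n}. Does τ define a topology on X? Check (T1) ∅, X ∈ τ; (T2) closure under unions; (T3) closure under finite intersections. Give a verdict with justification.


τ IS a topology on X.

Axiom (T1): ∅ ∈ τ? Yes; X ∈ τ? Yes.
Axiom (T2/T3): check pairwise unions and intersections of members of τ.
All pairwise intersections and unions checked — each lies in τ. Therefore τ satisfies (T1), (T2), (T3): it IS a topology on X.


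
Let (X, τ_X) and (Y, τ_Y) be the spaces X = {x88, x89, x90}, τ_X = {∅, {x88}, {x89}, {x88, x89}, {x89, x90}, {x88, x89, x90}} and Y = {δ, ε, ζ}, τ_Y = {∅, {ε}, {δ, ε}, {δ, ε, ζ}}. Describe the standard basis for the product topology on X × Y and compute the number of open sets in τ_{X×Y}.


Basis B = {∅ × ∅, {x88} × {ε}, {x89} × {ε}, {x88} × {δ, ε}, {x88, x89} × {ε}, {x89} × {δ, ε}, {x89, x90} × {ε}, {x88} × {δ, ε, ζ}, {x88, x89, x90} × {ε}, {x89} × {δ, ε, ζ}, {x88, x89} × {δ, ε}, {x89, x90} × {δ, ε}, {x88, x89} × {δ, ε, ζ}, {x88, x89, x90} × {δ, ε}, {x89, x90} × {δ, ε, ζ}, {x88, x89, x90} × {δ, ε, ζ}}; |τ_{X×Y}| = 40.

Enumerate products U × V with U ∈ τ_X, V ∈ τ_Y (deduplicated):
  ∅ × ∅ = {} (∅)
  {x88} × {ε} = {(x88,ε)}
  {x89} × {ε} = {(x89,ε)}
  {x88} × {δ, ε} = {(x88,δ), (x88,ε)}
  {x88, x89} × {ε} = {(x88,ε), (x89,ε)}
  {x89} × {δ, ε} = {(x89,δ), (x89,ε)}
  {x89, x90} × {ε} = {(x89,ε), (x90,ε)}
  {x88} × {δ, ε, ζ} = {(x88,δ), (x88,ε), (x88,ζ)}
  {x88, x89, x90} × {ε} = {(x88,ε), (x89,ε), (x90,ε)}
  {x89} × {δ, ε, ζ} = {(x89,δ), (x89,ε), (x89,ζ)}
  {x88, x89} × {δ, ε} = {(x88,δ), (x88,ε), (x89,δ), (x89,ε)}
  {x89, x90} × {δ, ε} = {(x89,δ), (x89,ε), (x90,δ), (x90,ε)}
  {x88, x89} × {δ, ε, ζ} = {(x88,δ), (x88,ε), (x88,ζ), (x89,δ), (x89,ε), (x89,ζ)}
  {x88, x89, x90} × {δ, ε} = {(x88,δ), (x88,ε), (x89,δ), (x89,ε), (x90,δ), (x90,ε)}
  {x89, x90} × {δ, ε, ζ} = {(x89,δ), (x89,ε), (x89,ζ), (x90,δ), (x90,ε), (x90,ζ)}
  {x88, x89, x90} × {δ, ε, ζ} = {(x88,δ), (x88,ε), (x88,ζ), (x89,δ), (x89,ε), (x89,ζ), (x90,δ), (x90,ε), (x90,ζ)}
These 16 distinct sets form the basis B.
Close under arbitrary unions to get τ_{X×Y}; counting gives |τ_{X×Y}| = 40.


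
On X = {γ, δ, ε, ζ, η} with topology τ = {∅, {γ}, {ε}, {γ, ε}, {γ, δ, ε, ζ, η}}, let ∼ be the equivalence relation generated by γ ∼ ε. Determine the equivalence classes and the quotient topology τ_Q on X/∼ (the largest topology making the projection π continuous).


X/∼ = {[γ=ε], [δ], [ζ], [η]}; |τ_Q| = 3.

Equivalence classes: [γ=ε], [δ], [ζ], [η].
Quotient map π: X → X/∼ sends γ ↦ [γ=ε], δ ↦ [δ], ε ↦ [γ=ε], ζ ↦ [ζ], η ↦ [η].
For each subset V ⊆ X/∼, compute π^{-1}(V) ⊆ X and check whether π^{-1}(V) ∈ τ. V is open in τ_Q iff π^{-1}(V) ∈ τ.
  V = {}: π^{-1}(V) = ∅ ∈ τ ✓.
  V = {[γ=ε]}: π^{-1}(V) = {γ, ε} ∈ τ ✓.
  V = {[δ]}: π^{-1}(V) = {δ} ∉ τ ✗.
  V = {[γ=ε], [δ]}: π^{-1}(V) = {γ, δ, ε} ∉ τ ✗.
  V = {[ζ]}: π^{-1}(V) = {ζ} ∉ τ ✗.
  V = {[γ=ε], [ζ]}: π^{-1}(V) = {γ, ε, ζ} ∉ τ ✗.
  V = {[δ], [ζ]}: π^{-1}(V) = {δ, ζ} ∉ τ ✗.
  V = {[γ=ε], [δ], [ζ]}: π^{-1}(V) = {γ, δ, ε, ζ} ∉ τ ✗.
  V = {[η]}: π^{-1}(V) = {η} ∉ τ ✗.
  V = {[γ=ε], [η]}: π^{-1}(V) = {γ, ε, η} ∉ τ ✗.
  V = {[δ], [η]}: π^{-1}(V) = {δ, η} ∉ τ ✗.
  V = {[γ=ε], [δ], [η]}: π^{-1}(V) = {γ, δ, ε, η} ∉ τ ✗.
  V = {[ζ], [η]}: π^{-1}(V) = {ζ, η} ∉ τ ✗.
  V = {[γ=ε], [ζ], [η]}: π^{-1}(V) = {γ, ε, ζ, η} ∉ τ ✗.
  V = {[δ], [ζ], [η]}: π^{-1}(V) = {δ, ζ, η} ∉ τ ✗.
  V = {[γ=ε], [δ], [ζ], [η]}: π^{-1}(V) = {γ, δ, ε, ζ, η} ∈ τ ✓.
Open sets in the quotient: τ_Q = {{}, {[γ=ε]}, {[γ=ε], [δ], [ζ], [η]}} (3 elements).


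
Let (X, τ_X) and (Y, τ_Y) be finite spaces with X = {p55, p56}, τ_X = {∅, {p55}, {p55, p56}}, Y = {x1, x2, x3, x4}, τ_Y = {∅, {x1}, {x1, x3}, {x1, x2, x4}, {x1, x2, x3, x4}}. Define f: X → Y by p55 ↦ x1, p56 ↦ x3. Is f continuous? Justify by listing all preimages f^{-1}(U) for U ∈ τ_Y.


f IS continuous.

Compute f^{-1}(U) for each U ∈ τ_Y:
  U = ∅: f^{-1}(U) = ∅ ∈ τ_X ✓.
  U = {x1}: f^{-1}(U) = {p55} ∈ τ_X ✓.
  U = {x1, x3}: f^{-1}(U) = {p55, p56} ∈ τ_X ✓.
  U = {x1, x2, x4}: f^{-1}(U) = {p55} ∈ τ_X ✓.
  U = {x1, x2, x3, x4}: f^{-1}(U) = {p55, p56} ∈ τ_X ✓.
Every preimage lies in τ_X, so f IS continuous.


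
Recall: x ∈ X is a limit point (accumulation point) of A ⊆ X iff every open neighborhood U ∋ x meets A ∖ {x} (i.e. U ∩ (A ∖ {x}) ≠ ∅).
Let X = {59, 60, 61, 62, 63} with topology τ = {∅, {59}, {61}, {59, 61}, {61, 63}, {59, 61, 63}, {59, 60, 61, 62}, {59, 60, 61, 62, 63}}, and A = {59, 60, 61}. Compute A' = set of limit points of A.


A' = {60, 62, 63}

For each x ∈ X, list the open sets U ∈ τ with x ∈ U, then check whether U ∩ (A ∖ {x}) ≠ ∅ for every such U.
  x = 59: open {59} ∋ x has {59} ∩ (A ∖ {59}) = ∅, so x is NOT a limit point.
  x = 60: opens ∋ x are {59, 60, 61, 62}, {59, 60, 61, 62, 63}; each meets A ∖ {60}, so x IS a limit point.
  x = 61: open {61} ∋ x has {61} ∩ (A ∖ {61}) = ∅, so x is NOT a limit point.
  x = 62: opens ∋ x are {59, 60, 61, 62}, {59, 60, 61, 62, 63}; each meets A ∖ {62}, so x IS a limit point.
  x = 63: opens ∋ x are {61, 63}, {59, 61, 63}, {59, 60, 61, 62, 63}; each meets A ∖ {63}, so x IS a limit point.
Collecting: A' = {60, 62, 63}.


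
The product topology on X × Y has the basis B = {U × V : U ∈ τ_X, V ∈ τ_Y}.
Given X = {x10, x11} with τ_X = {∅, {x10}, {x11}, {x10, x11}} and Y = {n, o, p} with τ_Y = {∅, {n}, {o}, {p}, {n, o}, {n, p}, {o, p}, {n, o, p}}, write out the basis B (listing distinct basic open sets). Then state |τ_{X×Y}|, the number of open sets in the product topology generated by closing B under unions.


Basis B = {∅ × ∅, {x10} × {n}, {x10} × {o}, {x10} × {p}, {x11} × {n}, {x11} × {o}, {x11} × {p}, {x10} × {n, o}, {x10} × {n, p}, {x10, x11} × {n}, {x10} × {o, p}, {x10, x11} × {o}, {x10, x11} × {p}, {x11} × {n, o}, {x11} × {n, p}, {x11} × {o, p}, {x10} × {n, o, p}, {x11} × {n, o, p}, {x10, x11} × {n, o}, {x10, x11} × {n, p}, {x10, x11} × {o, p}, {x10, x11} × {n, o, p}}; |τ_{X×Y}| = 64.

Enumerate products U × V with U ∈ τ_X, V ∈ τ_Y (deduplicated):
  ∅ × ∅ = {} (∅)
  {x10} × {n} = {(x10,n)}
  {x10} × {o} = {(x10,o)}
  {x10} × {p} = {(x10,p)}
  {x11} × {n} = {(x11,n)}
  {x11} × {o} = {(x11,o)}
  {x11} × {p} = {(x11,p)}
  {x10} × {n, o} = {(x10,n), (x10,o)}
  {x10} × {n, p} = {(x10,n), (x10,p)}
  {x10, x11} × {n} = {(x10,n), (x11,n)}
  {x10} × {o, p} = {(x10,o), (x10,p)}
  {x10, x11} × {o} = {(x10,o), (x11,o)}
  {x10, x11} × {p} = {(x10,p), (x11,p)}
  {x11} × {n, o} = {(x11,n), (x11,o)}
  {x11} × {n, p} = {(x11,n), (x11,p)}
  {x11} × {o, p} = {(x11,o), (x11,p)}
  {x10} × {n, o, p} = {(x10,n), (x10,o), (x10,p)}
  {x11} × {n, o, p} = {(x11,n), (x11,o), (x11,p)}
  {x10, x11} × {n, o} = {(x10,n), (x10,o), (x11,n), (x11,o)}
  {x10, x11} × {n, p} = {(x10,n), (x10,p), (x11,n), (x11,p)}
  {x10, x11} × {o, p} = {(x10,o), (x10,p), (x11,o), (x11,p)}
  {x10, x11} × {n, o, p} = {(x10,n), (x10,o), (x10,p), (x11,n), (x11,o), (x11,p)}
These 22 distinct sets form the basis B.
Close under arbitrary unions to get τ_{X×Y}; counting gives |τ_{X×Y}| = 64.


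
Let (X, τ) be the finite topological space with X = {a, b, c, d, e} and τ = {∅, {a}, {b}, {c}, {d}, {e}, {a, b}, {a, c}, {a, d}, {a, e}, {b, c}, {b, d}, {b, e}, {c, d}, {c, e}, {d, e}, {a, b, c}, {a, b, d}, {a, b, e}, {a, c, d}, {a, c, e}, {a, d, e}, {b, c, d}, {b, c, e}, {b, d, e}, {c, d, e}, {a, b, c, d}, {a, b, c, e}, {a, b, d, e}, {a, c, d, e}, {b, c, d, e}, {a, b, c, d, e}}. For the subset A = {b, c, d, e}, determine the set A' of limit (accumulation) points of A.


A' = ∅

For each x ∈ X, list the open sets U ∈ τ with x ∈ U, then check whether U ∩ (A ∖ {x}) ≠ ∅ for every such U.
  x = a: open {a} ∋ x has {a} ∩ (A ∖ {a}) = ∅, so x is NOT a limit point.
  x = b: open {b} ∋ x has {b} ∩ (A ∖ {b}) = ∅, so x is NOT a limit point.
  x = c: open {c} ∋ x has {c} ∩ (A ∖ {c}) = ∅, so x is NOT a limit point.
  x = d: open {d} ∋ x has {d} ∩ (A ∖ {d}) = ∅, so x is NOT a limit point.
  x = e: open {e} ∋ x has {e} ∩ (A ∖ {e}) = ∅, so x is NOT a limit point.
Collecting: A' = ∅.


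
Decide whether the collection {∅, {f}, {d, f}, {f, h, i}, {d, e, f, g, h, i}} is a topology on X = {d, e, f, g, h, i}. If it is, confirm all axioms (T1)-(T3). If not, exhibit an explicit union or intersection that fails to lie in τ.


τ is NOT a topology on X.

Axiom (T1): ∅ ∈ τ? Yes; X ∈ τ? Yes.
Axiom (T2/T3): check pairwise unions and intersections of members of τ.
Counterexample for (T2): {d, f} ∪ {f, h, i} = {d, f, h, i} ∉ τ. Therefore τ is NOT a topology.


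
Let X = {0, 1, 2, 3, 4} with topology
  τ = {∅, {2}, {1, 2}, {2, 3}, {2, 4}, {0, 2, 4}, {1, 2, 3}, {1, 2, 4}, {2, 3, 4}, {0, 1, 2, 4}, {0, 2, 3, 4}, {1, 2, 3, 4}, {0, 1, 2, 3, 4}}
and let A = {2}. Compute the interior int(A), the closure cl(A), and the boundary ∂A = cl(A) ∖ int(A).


int(A) = {2}, cl(A) = {0, 1, 2, 3, 4}, ∂A = {0, 1, 3, 4}.

Closed sets in (X, τ) are complements of opens:
  closed(X, τ) = {∅, {0}, {1}, {3}, {0, 1}, {0, 3}, {0, 4}, {1, 3}, {0, 1, 3}, {0, 1, 4}, {0, 3, 4}, {0, 1, 3, 4}, {0, 1, 2, 3, 4}}.
int(A) = ⋃ {U ∈ τ : U ⊆ A}. Opens contained in A: ∅, {2}.
Taking the union of these: int(A) = {2}.
cl(A) = ⋂ {C closed : A ⊆ C}. Closed sets containing A: {0, 1, 2, 3, 4}.
Intersecting these: cl(A) = {0, 1, 2, 3, 4}.
∂A = cl(A) ∖ int(A) = {0, 1, 2, 3, 4} ∖ {2} = {0, 1, 3, 4}.
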